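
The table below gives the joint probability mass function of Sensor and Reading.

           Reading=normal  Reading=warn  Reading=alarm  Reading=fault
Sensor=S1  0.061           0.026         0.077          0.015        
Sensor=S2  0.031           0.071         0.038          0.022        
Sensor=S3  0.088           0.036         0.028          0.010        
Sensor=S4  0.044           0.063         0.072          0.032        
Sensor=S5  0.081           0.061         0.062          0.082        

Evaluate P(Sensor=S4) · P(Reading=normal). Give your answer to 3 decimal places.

P(Sensor=S4) = 0.044 + 0.063 + 0.072 + 0.032 = 0.211.
P(Reading=normal) = 0.061 + 0.031 + 0.088 + 0.044 + 0.081 = 0.305.
Product: 0.211 × 0.305 = 0.064.

0.064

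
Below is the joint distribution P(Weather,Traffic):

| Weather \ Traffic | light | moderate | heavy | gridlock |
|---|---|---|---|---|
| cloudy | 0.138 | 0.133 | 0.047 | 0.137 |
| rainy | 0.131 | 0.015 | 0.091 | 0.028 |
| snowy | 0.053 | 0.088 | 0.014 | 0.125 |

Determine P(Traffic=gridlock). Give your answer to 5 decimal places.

P(Traffic=gridlock) = 0.137 + 0.028 + 0.125 = 0.290.

0.29000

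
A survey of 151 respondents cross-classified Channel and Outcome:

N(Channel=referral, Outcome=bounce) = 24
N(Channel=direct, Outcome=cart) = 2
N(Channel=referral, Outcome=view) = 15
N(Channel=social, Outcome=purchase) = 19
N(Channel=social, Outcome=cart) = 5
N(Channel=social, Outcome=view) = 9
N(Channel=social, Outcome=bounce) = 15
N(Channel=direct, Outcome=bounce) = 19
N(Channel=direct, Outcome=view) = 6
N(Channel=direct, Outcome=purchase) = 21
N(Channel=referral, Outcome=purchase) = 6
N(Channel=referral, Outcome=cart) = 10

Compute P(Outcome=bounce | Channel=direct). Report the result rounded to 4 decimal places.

Total with Channel=direct: 19 + 6 + 2 + 21 = 48.
P(Outcome=bounce | Channel=direct) = 19/48 = 0.3958.

0.3958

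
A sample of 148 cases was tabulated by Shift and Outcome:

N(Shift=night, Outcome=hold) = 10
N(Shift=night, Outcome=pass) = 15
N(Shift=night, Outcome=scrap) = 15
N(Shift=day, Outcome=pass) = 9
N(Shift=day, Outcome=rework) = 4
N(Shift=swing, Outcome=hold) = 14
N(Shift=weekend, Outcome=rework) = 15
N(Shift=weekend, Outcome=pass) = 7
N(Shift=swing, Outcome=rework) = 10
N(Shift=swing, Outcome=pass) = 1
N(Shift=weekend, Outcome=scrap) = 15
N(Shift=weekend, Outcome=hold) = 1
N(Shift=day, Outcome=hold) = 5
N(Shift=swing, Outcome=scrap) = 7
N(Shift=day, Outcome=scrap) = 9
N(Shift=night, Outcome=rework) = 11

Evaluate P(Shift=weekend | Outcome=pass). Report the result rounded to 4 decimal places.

Total with Outcome=pass: 9 + 1 + 15 + 7 = 32.
P(Shift=weekend | Outcome=pass) = 7/32 = 0.2188.

0.2188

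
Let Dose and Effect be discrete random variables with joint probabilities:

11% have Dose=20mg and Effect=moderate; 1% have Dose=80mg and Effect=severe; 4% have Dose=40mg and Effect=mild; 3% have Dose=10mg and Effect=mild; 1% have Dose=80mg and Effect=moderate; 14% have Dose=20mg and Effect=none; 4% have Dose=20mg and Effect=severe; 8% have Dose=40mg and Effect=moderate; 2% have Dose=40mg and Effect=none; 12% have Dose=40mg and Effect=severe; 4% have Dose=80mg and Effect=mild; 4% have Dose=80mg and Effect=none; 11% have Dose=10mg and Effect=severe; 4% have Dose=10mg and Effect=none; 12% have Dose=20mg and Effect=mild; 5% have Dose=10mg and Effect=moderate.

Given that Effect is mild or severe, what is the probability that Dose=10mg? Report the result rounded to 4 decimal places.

P(Effect=mild) = 0.03 + 0.12 + 0.04 + 0.04 = 0.23.
P(Effect=severe) = 0.11 + 0.04 + 0.12 + 0.01 = 0.28.
P(Effect ∈ {mild, severe}) = 0.23 + 0.28 = 0.51; P(Dose=10mg, Effect ∈ {mild, severe}) = 0.03 + 0.11 = 0.14.
P(Dose=10mg | Effect ∈ {mild, severe}) = 0.14/0.51 = 0.2745.

0.2745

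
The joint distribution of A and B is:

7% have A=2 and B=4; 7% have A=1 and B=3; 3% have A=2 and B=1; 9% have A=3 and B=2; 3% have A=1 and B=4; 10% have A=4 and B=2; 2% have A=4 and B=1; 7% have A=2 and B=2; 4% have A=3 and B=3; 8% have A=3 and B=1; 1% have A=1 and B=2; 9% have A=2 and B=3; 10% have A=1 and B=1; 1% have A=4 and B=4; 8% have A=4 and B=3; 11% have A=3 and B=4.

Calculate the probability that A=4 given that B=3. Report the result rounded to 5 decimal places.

0.28571

P(B=3) = 0.07 + 0.09 + 0.04 + 0.08 = 0.28.
P(A=4 | B=3) = 0.08/0.28 = 0.28571.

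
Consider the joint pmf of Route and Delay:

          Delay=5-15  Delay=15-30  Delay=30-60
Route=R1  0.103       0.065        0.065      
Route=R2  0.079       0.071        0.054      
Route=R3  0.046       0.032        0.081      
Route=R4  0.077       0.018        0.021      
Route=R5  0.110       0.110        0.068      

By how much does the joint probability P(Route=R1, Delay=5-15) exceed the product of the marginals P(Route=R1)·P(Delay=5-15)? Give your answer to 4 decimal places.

0.0063

P(Route=R1) = 0.103 + 0.065 + 0.065 = 0.233.
P(Delay=5-15) = 0.103 + 0.079 + 0.046 + 0.077 + 0.110 = 0.415.
P(Route=R1, Delay=5-15) − P(Route=R1)P(Delay=5-15) = 0.103 − 0.233×0.415 = 0.0063.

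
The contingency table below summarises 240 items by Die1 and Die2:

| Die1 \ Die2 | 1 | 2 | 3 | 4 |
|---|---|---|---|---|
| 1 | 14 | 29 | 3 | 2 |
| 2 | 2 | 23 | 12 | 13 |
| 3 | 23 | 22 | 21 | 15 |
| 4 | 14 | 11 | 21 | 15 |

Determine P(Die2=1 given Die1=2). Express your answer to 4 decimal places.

0.0400

Total with Die1=2: 2 + 23 + 12 + 13 = 50.
P(Die2=1 | Die1=2) = 2/50 = 0.0400.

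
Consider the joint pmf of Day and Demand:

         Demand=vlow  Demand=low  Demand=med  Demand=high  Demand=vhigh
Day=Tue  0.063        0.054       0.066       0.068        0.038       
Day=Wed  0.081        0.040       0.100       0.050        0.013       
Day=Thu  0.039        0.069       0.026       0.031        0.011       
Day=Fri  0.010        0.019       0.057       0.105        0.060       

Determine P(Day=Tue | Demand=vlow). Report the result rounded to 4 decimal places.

0.3264

P(Demand=vlow) = 0.063 + 0.081 + 0.039 + 0.010 = 0.193.
P(Day=Tue | Demand=vlow) = 0.063/0.193 = 0.3264.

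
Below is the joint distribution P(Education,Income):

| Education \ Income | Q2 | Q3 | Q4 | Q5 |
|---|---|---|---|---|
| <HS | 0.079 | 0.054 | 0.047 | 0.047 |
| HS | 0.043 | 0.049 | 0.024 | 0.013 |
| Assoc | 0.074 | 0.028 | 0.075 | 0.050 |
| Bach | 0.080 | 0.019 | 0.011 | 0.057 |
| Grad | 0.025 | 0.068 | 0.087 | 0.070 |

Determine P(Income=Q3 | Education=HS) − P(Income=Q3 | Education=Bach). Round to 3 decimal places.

P(Education=HS) = 0.043 + 0.049 + 0.024 + 0.013 = 0.129; P(Income=Q3 | Education=HS) = 0.049/0.129 = 0.3798.
P(Education=Bach) = 0.080 + 0.019 + 0.011 + 0.057 = 0.167; P(Income=Q3 | Education=Bach) = 0.019/0.167 = 0.1138.
Difference = 0.266.

0.266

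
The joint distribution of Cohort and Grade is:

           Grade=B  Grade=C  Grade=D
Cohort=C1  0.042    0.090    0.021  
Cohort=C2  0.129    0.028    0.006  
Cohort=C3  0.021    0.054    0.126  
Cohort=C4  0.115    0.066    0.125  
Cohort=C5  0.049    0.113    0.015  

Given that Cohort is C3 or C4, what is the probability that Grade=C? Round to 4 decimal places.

P(Cohort=C3) = 0.021 + 0.054 + 0.126 = 0.201.
P(Cohort=C4) = 0.115 + 0.066 + 0.125 = 0.306.
P(Cohort ∈ {C3, C4}) = 0.201 + 0.306 = 0.507; P(Grade=C, Cohort ∈ {C3, C4}) = 0.054 + 0.066 = 0.120.
P(Grade=C | Cohort ∈ {C3, C4}) = 0.120/0.507 = 0.2367.

0.2367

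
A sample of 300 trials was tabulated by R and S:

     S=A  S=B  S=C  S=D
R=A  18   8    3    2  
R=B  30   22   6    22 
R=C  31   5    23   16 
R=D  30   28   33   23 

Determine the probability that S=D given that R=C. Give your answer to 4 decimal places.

Total with R=C: 31 + 5 + 23 + 16 = 75.
P(S=D | R=C) = 16/75 = 0.2133.

0.2133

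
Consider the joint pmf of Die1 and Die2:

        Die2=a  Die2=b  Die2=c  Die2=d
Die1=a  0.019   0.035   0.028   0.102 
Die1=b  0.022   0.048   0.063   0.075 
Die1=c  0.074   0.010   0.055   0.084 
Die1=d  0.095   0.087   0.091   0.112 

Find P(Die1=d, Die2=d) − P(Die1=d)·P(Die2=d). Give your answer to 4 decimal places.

-0.0316

P(Die1=d) = 0.095 + 0.087 + 0.091 + 0.112 = 0.385.
P(Die2=d) = 0.102 + 0.075 + 0.084 + 0.112 = 0.373.
P(Die1=d, Die2=d) − P(Die1=d)P(Die2=d) = 0.112 − 0.385×0.373 = -0.0316.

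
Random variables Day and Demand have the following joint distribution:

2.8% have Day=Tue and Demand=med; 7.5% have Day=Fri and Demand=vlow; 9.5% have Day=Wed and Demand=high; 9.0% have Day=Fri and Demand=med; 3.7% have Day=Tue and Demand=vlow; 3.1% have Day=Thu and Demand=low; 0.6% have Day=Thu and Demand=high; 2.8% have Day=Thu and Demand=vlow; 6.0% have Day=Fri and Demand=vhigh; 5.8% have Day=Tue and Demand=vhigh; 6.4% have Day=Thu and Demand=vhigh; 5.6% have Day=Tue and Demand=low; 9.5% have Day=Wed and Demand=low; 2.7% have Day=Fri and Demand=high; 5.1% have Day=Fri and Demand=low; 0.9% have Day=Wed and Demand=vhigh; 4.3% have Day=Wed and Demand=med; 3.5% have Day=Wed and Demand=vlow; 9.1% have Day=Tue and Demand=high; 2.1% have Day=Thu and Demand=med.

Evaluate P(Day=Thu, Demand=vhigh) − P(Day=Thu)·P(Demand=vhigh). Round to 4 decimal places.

P(Day=Thu) = 0.028 + 0.031 + 0.021 + 0.006 + 0.064 = 0.150.
P(Demand=vhigh) = 0.058 + 0.009 + 0.064 + 0.060 = 0.191.
P(Day=Thu, Demand=vhigh) − P(Day=Thu)P(Demand=vhigh) = 0.064 − 0.150×0.191 = 0.0354.

0.0354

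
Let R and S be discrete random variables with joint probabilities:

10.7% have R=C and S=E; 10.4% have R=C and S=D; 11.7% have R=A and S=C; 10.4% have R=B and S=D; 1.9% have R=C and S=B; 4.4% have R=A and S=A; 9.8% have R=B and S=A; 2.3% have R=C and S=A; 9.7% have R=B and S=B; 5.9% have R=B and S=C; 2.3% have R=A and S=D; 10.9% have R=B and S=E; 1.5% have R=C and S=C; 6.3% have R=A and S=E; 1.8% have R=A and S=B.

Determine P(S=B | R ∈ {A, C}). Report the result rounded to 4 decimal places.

0.0694

P(R=A) = 0.044 + 0.018 + 0.117 + 0.023 + 0.063 = 0.265.
P(R=C) = 0.023 + 0.019 + 0.015 + 0.104 + 0.107 = 0.268.
P(R ∈ {A, C}) = 0.265 + 0.268 = 0.533; P(S=B, R ∈ {A, C}) = 0.018 + 0.019 = 0.037.
P(S=B | R ∈ {A, C}) = 0.037/0.533 = 0.0694.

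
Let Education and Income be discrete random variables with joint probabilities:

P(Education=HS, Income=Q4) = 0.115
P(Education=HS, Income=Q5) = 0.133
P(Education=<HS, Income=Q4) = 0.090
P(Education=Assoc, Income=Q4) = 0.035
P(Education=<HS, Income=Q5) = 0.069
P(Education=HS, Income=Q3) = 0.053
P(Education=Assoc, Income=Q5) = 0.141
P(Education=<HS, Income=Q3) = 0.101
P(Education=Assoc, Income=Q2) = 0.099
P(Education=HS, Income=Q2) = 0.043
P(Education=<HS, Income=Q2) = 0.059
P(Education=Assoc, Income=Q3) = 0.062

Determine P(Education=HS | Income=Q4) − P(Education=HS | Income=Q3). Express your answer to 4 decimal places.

P(Income=Q4) = 0.090 + 0.115 + 0.035 = 0.240; P(Education=HS | Income=Q4) = 0.115/0.240 = 0.47917.
P(Income=Q3) = 0.101 + 0.053 + 0.062 = 0.216; P(Education=HS | Income=Q3) = 0.053/0.216 = 0.24537.
Difference = 0.2338.

0.2338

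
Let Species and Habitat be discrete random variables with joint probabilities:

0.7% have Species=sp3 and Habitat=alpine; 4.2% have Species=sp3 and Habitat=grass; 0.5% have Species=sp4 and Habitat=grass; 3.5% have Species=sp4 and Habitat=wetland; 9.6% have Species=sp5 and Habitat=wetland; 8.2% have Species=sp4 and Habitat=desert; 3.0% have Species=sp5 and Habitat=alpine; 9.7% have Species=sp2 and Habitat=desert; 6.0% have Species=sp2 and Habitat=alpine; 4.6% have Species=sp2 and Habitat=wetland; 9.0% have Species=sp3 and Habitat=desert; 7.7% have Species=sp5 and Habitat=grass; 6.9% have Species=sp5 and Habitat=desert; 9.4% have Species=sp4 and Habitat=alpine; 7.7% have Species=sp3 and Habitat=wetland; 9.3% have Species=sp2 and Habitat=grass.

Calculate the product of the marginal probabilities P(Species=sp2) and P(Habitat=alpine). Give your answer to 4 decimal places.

P(Species=sp2) = 0.093 + 0.046 + 0.097 + 0.060 = 0.296.
P(Habitat=alpine) = 0.060 + 0.007 + 0.094 + 0.030 = 0.191.
Product: 0.296 × 0.191 = 0.0565.

0.0565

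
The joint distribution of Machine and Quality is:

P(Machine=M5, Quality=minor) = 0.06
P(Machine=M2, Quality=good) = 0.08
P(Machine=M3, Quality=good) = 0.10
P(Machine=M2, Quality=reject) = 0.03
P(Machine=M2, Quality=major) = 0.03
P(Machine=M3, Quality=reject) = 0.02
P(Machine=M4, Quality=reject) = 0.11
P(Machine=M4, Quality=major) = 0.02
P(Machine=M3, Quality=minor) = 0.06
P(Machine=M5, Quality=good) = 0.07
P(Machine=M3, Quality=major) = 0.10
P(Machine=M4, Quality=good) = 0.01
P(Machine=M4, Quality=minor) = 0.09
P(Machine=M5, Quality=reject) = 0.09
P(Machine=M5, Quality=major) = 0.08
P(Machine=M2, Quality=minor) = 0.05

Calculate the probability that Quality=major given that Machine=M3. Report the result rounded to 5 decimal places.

P(Machine=M3) = 0.10 + 0.06 + 0.10 + 0.02 = 0.28.
P(Quality=major | Machine=M3) = 0.10/0.28 = 0.35714.

0.35714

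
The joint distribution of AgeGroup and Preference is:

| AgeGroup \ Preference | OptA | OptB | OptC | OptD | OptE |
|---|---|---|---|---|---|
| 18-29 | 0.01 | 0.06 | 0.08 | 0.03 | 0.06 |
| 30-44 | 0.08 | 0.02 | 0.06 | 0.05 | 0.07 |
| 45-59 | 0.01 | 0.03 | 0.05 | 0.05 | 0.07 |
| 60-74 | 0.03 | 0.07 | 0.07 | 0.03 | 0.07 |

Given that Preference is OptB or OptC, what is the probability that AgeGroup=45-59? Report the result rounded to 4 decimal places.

0.1818

P(Preference=OptB) = 0.06 + 0.02 + 0.03 + 0.07 = 0.18.
P(Preference=OptC) = 0.08 + 0.06 + 0.05 + 0.07 = 0.26.
P(Preference ∈ {OptB, OptC}) = 0.18 + 0.26 = 0.44; P(AgeGroup=45-59, Preference ∈ {OptB, OptC}) = 0.03 + 0.05 = 0.08.
P(AgeGroup=45-59 | Preference ∈ {OptB, OptC}) = 0.08/0.44 = 0.1818.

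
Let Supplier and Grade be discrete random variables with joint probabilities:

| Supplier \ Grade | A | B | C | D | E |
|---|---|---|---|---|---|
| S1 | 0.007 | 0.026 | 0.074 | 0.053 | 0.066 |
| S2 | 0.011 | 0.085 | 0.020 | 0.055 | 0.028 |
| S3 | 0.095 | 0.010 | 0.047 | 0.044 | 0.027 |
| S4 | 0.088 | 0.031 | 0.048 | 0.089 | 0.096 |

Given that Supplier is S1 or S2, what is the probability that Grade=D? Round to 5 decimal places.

P(Supplier=S1) = 0.007 + 0.026 + 0.074 + 0.053 + 0.066 = 0.226.
P(Supplier=S2) = 0.011 + 0.085 + 0.020 + 0.055 + 0.028 = 0.199.
P(Supplier ∈ {S1, S2}) = 0.226 + 0.199 = 0.425; P(Grade=D, Supplier ∈ {S1, S2}) = 0.053 + 0.055 = 0.108.
P(Grade=D | Supplier ∈ {S1, S2}) = 0.108/0.425 = 0.25412.

0.25412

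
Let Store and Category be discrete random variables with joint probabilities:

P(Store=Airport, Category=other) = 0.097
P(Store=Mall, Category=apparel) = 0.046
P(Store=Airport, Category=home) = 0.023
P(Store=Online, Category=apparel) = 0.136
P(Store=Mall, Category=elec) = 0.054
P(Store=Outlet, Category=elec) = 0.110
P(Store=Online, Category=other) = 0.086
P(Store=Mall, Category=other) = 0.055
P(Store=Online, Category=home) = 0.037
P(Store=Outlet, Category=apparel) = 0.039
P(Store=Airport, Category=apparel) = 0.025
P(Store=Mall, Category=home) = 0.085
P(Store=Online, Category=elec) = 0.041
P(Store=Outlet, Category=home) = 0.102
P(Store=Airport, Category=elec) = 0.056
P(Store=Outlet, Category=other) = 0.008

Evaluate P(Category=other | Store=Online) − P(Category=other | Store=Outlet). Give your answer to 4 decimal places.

P(Store=Online) = 0.136 + 0.041 + 0.037 + 0.086 = 0.300; P(Category=other | Store=Online) = 0.086/0.300 = 0.28667.
P(Store=Outlet) = 0.039 + 0.110 + 0.102 + 0.008 = 0.259; P(Category=other | Store=Outlet) = 0.008/0.259 = 0.03089.
Difference = 0.2558.

0.2558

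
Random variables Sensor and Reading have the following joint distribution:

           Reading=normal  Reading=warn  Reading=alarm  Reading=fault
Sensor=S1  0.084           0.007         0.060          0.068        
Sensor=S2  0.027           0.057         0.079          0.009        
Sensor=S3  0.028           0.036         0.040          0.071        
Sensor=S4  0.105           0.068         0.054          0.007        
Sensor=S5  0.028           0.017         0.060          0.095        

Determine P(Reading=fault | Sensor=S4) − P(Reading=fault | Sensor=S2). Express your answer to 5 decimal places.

-0.02241

P(Sensor=S4) = 0.105 + 0.068 + 0.054 + 0.007 = 0.234; P(Reading=fault | Sensor=S4) = 0.007/0.234 = 0.029915.
P(Sensor=S2) = 0.027 + 0.057 + 0.079 + 0.009 = 0.172; P(Reading=fault | Sensor=S2) = 0.009/0.172 = 0.052326.
Difference = -0.02241.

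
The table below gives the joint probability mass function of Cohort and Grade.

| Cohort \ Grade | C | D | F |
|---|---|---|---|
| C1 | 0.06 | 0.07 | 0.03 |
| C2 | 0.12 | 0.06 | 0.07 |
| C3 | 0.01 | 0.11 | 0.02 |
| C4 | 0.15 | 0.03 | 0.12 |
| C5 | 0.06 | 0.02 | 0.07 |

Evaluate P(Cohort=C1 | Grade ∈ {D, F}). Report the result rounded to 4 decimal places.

0.1667

P(Grade=D) = 0.07 + 0.06 + 0.11 + 0.03 + 0.02 = 0.29.
P(Grade=F) = 0.03 + 0.07 + 0.02 + 0.12 + 0.07 = 0.31.
P(Grade ∈ {D, F}) = 0.29 + 0.31 = 0.60; P(Cohort=C1, Grade ∈ {D, F}) = 0.07 + 0.03 = 0.10.
P(Cohort=C1 | Grade ∈ {D, F}) = 0.10/0.60 = 0.1667.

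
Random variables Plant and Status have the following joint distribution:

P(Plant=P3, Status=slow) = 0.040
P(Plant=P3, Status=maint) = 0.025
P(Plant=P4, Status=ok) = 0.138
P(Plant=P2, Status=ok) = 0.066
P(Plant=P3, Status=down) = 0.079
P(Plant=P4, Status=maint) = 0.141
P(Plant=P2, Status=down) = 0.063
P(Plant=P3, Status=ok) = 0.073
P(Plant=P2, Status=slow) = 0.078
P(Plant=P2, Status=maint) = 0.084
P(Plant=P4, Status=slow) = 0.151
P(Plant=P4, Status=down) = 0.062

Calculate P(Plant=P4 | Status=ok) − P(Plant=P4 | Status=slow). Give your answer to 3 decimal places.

P(Status=ok) = 0.066 + 0.073 + 0.138 = 0.277; P(Plant=P4 | Status=ok) = 0.138/0.277 = 0.4982.
P(Status=slow) = 0.078 + 0.040 + 0.151 = 0.269; P(Plant=P4 | Status=slow) = 0.151/0.269 = 0.5613.
Difference = -0.063.

-0.063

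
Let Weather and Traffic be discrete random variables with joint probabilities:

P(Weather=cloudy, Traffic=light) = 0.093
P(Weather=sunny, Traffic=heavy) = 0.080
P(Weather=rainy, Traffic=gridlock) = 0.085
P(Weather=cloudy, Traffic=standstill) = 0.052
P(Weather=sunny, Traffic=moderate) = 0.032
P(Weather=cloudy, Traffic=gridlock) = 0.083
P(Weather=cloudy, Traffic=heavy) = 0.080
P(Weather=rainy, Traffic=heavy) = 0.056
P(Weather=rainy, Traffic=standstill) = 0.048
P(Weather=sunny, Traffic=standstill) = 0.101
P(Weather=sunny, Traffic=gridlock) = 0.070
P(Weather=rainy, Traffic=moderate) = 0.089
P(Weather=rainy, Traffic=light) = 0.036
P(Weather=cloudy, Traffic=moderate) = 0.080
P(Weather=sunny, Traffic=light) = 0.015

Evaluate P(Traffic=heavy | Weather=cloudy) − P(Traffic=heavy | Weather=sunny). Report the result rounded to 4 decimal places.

P(Weather=cloudy) = 0.093 + 0.080 + 0.080 + 0.083 + 0.052 = 0.388; P(Traffic=heavy | Weather=cloudy) = 0.080/0.388 = 0.20619.
P(Weather=sunny) = 0.015 + 0.032 + 0.080 + 0.070 + 0.101 = 0.298; P(Traffic=heavy | Weather=sunny) = 0.080/0.298 = 0.26846.
Difference = -0.0623.

-0.0623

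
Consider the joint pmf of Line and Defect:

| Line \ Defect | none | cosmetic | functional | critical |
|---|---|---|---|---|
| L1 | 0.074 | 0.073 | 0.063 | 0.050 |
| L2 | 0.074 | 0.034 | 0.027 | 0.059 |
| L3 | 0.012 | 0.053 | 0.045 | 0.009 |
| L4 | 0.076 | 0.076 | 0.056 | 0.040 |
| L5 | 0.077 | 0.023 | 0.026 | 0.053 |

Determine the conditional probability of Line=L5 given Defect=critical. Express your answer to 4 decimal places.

0.2512

P(Defect=critical) = 0.050 + 0.059 + 0.009 + 0.040 + 0.053 = 0.211.
P(Line=L5 | Defect=critical) = 0.053/0.211 = 0.2512.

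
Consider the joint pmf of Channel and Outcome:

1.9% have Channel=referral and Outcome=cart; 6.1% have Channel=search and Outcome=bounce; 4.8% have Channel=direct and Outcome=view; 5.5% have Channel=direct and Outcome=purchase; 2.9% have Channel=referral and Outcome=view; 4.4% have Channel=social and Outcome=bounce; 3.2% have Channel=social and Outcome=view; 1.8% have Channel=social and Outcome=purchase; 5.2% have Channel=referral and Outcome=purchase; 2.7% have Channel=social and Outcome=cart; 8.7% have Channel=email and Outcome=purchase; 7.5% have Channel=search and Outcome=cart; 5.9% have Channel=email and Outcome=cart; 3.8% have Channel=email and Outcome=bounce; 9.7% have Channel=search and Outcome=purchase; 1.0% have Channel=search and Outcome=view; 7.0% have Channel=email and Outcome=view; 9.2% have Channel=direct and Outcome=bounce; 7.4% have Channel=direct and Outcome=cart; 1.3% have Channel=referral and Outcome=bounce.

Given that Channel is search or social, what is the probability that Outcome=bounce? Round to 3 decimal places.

0.288

P(Channel=search) = 0.061 + 0.010 + 0.075 + 0.097 = 0.243.
P(Channel=social) = 0.044 + 0.032 + 0.027 + 0.018 = 0.121.
P(Channel ∈ {search, social}) = 0.243 + 0.121 = 0.364; P(Outcome=bounce, Channel ∈ {search, social}) = 0.061 + 0.044 = 0.105.
P(Outcome=bounce | Channel ∈ {search, social}) = 0.105/0.364 = 0.288.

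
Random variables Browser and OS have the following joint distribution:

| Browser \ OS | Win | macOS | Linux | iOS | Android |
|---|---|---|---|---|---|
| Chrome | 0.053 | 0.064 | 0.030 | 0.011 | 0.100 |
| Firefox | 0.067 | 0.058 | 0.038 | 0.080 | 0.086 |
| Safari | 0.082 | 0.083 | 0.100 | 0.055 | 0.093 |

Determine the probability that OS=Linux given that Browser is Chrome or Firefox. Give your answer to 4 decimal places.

0.1158

P(Browser=Chrome) = 0.053 + 0.064 + 0.030 + 0.011 + 0.100 = 0.258.
P(Browser=Firefox) = 0.067 + 0.058 + 0.038 + 0.080 + 0.086 = 0.329.
P(Browser ∈ {Chrome, Firefox}) = 0.258 + 0.329 = 0.587; P(OS=Linux, Browser ∈ {Chrome, Firefox}) = 0.030 + 0.038 = 0.068.
P(OS=Linux | Browser ∈ {Chrome, Firefox}) = 0.068/0.587 = 0.1158.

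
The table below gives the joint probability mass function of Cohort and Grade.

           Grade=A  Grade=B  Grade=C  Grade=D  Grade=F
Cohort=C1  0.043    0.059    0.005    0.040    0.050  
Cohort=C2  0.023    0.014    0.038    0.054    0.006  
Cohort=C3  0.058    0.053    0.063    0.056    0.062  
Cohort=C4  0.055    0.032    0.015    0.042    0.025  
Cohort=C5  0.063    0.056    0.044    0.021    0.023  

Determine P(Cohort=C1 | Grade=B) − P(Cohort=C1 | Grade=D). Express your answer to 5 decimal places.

P(Grade=B) = 0.059 + 0.014 + 0.053 + 0.032 + 0.056 = 0.214; P(Cohort=C1 | Grade=B) = 0.059/0.214 = 0.275701.
P(Grade=D) = 0.040 + 0.054 + 0.056 + 0.042 + 0.021 = 0.213; P(Cohort=C1 | Grade=D) = 0.040/0.213 = 0.187793.
Difference = 0.08791.

0.08791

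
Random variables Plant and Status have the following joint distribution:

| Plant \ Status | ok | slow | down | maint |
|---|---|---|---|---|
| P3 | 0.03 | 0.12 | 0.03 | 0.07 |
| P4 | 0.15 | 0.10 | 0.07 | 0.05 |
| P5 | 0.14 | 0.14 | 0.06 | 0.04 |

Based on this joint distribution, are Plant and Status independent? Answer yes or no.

P(Plant=P3) = 0.25 and P(Status=ok) = 0.32, so their product is 0.0800, but P(Plant=P3, Status=ok) = 0.03. Since these differ, Plant and Status are not independent.

no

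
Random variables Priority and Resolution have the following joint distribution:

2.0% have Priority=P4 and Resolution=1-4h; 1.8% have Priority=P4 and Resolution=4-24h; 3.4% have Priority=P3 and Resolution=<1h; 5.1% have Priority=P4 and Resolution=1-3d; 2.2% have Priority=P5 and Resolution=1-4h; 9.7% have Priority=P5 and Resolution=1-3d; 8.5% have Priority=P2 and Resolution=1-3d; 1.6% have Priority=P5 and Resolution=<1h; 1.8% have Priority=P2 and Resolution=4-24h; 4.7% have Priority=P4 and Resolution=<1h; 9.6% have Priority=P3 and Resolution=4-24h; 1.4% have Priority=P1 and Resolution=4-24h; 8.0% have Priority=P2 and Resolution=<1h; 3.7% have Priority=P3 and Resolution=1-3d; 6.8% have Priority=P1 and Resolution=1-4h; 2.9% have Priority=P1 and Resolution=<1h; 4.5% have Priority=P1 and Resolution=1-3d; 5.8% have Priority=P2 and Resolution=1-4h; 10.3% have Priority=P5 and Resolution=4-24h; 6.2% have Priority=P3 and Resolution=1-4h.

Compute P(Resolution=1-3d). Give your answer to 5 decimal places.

P(Resolution=1-3d) = 0.045 + 0.085 + 0.037 + 0.051 + 0.097 = 0.315.

0.31500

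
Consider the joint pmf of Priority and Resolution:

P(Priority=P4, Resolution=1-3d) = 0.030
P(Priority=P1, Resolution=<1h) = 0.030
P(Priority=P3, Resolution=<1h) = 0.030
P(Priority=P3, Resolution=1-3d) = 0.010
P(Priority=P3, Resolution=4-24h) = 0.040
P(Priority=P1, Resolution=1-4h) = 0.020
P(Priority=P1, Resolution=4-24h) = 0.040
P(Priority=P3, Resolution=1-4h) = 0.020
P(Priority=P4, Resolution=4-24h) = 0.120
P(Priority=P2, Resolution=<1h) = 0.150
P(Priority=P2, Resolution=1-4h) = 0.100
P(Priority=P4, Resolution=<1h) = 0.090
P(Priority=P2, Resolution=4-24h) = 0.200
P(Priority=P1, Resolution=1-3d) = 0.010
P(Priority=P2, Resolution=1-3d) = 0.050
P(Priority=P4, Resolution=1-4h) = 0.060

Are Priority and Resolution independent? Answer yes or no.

yes

Every cell satisfies P(Priority,Resolution) = P(Priority)·P(Resolution). For instance P(Priority=P1) = 0.100, P(Resolution=4-24h) = 0.400, and 0.100×0.400 = 0.040 matches the joint entry. So Priority and Resolution are independent.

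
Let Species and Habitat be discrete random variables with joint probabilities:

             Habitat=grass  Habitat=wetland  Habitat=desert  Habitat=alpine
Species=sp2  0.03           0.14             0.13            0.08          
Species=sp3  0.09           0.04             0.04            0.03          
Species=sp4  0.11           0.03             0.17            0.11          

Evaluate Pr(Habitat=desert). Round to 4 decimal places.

P(Habitat=desert) = 0.13 + 0.04 + 0.17 = 0.34.

0.3400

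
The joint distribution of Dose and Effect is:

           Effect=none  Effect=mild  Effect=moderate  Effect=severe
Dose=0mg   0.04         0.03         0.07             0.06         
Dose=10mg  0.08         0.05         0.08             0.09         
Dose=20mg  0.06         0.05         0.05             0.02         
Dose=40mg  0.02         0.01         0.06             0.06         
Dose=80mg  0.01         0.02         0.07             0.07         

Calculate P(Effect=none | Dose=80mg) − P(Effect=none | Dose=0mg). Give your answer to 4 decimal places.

-0.1412

P(Dose=80mg) = 0.01 + 0.02 + 0.07 + 0.07 = 0.17; P(Effect=none | Dose=80mg) = 0.01/0.17 = 0.05882.
P(Dose=0mg) = 0.04 + 0.03 + 0.07 + 0.06 = 0.20; P(Effect=none | Dose=0mg) = 0.04/0.20 = 0.20000.
Difference = -0.1412.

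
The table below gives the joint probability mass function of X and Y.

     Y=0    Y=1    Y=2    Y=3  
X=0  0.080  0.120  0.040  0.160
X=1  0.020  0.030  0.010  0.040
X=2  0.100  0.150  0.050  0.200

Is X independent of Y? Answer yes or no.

yes

Every cell satisfies P(X,Y) = P(X)·P(Y). For instance P(X=0) = 0.400, P(Y=0) = 0.200, and 0.400×0.200 = 0.080 matches the joint entry. So X and Y are independent.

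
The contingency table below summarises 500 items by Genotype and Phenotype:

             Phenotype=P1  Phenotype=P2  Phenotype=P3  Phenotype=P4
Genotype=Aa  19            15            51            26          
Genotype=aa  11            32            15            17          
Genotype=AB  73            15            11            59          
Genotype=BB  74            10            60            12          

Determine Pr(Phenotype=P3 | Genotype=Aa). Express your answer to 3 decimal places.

Total with Genotype=Aa: 19 + 15 + 51 + 26 = 111.
P(Phenotype=P3 | Genotype=Aa) = 51/111 = 0.459.

0.459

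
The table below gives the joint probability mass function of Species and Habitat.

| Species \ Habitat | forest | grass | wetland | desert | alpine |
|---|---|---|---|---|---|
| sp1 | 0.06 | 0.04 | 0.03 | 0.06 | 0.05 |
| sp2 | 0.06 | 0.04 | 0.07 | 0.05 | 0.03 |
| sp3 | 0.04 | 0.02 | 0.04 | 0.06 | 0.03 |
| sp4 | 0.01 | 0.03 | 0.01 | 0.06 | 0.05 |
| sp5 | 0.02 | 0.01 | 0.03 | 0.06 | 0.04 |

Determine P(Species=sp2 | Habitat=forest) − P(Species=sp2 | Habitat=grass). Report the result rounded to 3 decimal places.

0.030

P(Habitat=forest) = 0.06 + 0.06 + 0.04 + 0.01 + 0.02 = 0.19; P(Species=sp2 | Habitat=forest) = 0.06/0.19 = 0.3158.
P(Habitat=grass) = 0.04 + 0.04 + 0.02 + 0.03 + 0.01 = 0.14; P(Species=sp2 | Habitat=grass) = 0.04/0.14 = 0.2857.
Difference = 0.030.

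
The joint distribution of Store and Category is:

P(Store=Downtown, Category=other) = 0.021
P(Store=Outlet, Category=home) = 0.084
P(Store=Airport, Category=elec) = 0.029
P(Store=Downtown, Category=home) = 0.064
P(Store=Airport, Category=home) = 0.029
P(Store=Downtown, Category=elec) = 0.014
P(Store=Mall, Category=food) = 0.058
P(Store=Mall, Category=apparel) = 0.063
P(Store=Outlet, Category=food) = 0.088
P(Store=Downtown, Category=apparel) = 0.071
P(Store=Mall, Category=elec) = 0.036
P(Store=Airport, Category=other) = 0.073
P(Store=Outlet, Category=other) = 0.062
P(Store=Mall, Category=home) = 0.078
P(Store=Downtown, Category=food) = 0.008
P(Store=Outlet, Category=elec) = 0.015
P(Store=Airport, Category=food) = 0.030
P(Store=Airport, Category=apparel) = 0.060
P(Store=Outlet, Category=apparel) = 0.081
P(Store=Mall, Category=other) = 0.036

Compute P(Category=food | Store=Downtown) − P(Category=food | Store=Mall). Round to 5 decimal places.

P(Store=Downtown) = 0.008 + 0.071 + 0.014 + 0.064 + 0.021 = 0.178; P(Category=food | Store=Downtown) = 0.008/0.178 = 0.044944.
P(Store=Mall) = 0.058 + 0.063 + 0.036 + 0.078 + 0.036 = 0.271; P(Category=food | Store=Mall) = 0.058/0.271 = 0.214022.
Difference = -0.16908.

-0.16908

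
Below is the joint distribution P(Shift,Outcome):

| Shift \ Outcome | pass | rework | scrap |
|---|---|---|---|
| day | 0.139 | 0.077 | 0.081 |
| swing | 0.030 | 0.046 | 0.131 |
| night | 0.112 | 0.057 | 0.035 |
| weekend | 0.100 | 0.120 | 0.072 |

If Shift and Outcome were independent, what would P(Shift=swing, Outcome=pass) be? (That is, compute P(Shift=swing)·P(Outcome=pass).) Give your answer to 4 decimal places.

0.0789

P(Shift=swing) = 0.030 + 0.046 + 0.131 = 0.207.
P(Outcome=pass) = 0.139 + 0.030 + 0.112 + 0.100 = 0.381.
Product: 0.207 × 0.381 = 0.0789.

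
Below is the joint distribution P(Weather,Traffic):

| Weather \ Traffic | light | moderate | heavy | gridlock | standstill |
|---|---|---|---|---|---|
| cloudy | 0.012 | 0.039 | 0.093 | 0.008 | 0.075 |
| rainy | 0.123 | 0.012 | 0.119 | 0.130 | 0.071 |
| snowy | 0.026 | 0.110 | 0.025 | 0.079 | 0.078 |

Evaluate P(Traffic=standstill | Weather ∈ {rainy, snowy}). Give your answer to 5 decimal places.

P(Weather=rainy) = 0.123 + 0.012 + 0.119 + 0.130 + 0.071 = 0.455.
P(Weather=snowy) = 0.026 + 0.110 + 0.025 + 0.079 + 0.078 = 0.318.
P(Weather ∈ {rainy, snowy}) = 0.455 + 0.318 = 0.773; P(Traffic=standstill, Weather ∈ {rainy, snowy}) = 0.071 + 0.078 = 0.149.
P(Traffic=standstill | Weather ∈ {rainy, snowy}) = 0.149/0.773 = 0.19276.

0.19276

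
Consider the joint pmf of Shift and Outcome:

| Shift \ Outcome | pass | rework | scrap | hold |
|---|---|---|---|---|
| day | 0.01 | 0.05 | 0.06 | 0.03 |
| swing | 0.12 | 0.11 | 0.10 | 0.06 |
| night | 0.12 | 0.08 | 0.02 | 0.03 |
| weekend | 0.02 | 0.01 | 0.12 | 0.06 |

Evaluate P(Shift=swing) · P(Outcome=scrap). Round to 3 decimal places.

P(Shift=swing) = 0.12 + 0.11 + 0.10 + 0.06 = 0.39.
P(Outcome=scrap) = 0.06 + 0.10 + 0.02 + 0.12 = 0.30.
Product: 0.39 × 0.30 = 0.117.

0.117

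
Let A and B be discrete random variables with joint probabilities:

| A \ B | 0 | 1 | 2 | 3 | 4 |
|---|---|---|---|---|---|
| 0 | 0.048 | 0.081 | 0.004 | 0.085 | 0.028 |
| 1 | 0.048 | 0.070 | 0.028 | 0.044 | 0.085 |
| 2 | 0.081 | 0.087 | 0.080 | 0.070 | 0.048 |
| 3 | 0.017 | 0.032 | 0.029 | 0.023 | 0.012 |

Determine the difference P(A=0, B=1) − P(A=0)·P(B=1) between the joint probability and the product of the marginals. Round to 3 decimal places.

P(A=0) = 0.048 + 0.081 + 0.004 + 0.085 + 0.028 = 0.246.
P(B=1) = 0.081 + 0.070 + 0.087 + 0.032 = 0.270.
P(A=0, B=1) − P(A=0)P(B=1) = 0.081 − 0.246×0.270 = 0.015.

0.015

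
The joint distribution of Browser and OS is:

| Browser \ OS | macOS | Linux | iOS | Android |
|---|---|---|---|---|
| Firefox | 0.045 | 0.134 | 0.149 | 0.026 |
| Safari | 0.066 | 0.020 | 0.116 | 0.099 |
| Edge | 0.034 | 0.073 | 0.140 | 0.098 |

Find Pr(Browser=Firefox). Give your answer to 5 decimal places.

P(Browser=Firefox) = 0.045 + 0.134 + 0.149 + 0.026 = 0.354.

0.35400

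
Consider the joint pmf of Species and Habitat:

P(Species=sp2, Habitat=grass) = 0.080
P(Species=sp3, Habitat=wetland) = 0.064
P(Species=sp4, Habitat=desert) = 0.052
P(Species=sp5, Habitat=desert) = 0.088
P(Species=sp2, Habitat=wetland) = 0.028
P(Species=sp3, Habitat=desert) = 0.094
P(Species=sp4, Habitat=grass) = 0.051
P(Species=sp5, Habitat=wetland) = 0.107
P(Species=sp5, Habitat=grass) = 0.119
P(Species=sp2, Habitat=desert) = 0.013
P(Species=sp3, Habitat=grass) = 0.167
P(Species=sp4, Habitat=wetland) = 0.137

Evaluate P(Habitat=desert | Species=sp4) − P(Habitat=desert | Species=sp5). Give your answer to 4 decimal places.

P(Species=sp4) = 0.051 + 0.137 + 0.052 = 0.240; P(Habitat=desert | Species=sp4) = 0.052/0.240 = 0.21667.
P(Species=sp5) = 0.119 + 0.107 + 0.088 = 0.314; P(Habitat=desert | Species=sp5) = 0.088/0.314 = 0.28025.
Difference = -0.0636.

-0.0636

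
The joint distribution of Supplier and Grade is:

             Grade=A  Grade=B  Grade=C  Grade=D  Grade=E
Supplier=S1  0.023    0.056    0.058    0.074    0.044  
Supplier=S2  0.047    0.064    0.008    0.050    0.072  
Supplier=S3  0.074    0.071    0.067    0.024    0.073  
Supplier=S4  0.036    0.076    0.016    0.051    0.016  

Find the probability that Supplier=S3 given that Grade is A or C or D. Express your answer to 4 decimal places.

P(Grade=A) = 0.023 + 0.047 + 0.074 + 0.036 = 0.180.
P(Grade=C) = 0.058 + 0.008 + 0.067 + 0.016 = 0.149.
P(Grade=D) = 0.074 + 0.050 + 0.024 + 0.051 = 0.199.
P(Grade ∈ {A, C, D}) = 0.180 + 0.149 + 0.199 = 0.528; P(Supplier=S3, Grade ∈ {A, C, D}) = 0.074 + 0.067 + 0.024 = 0.165.
P(Supplier=S3 | Grade ∈ {A, C, D}) = 0.165/0.528 = 0.3125.

0.3125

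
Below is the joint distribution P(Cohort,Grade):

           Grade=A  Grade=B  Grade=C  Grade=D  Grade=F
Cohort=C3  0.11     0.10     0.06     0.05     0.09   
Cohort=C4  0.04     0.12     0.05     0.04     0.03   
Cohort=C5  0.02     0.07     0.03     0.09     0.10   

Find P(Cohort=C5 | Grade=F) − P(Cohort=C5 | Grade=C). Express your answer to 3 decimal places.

P(Grade=F) = 0.09 + 0.03 + 0.10 = 0.22; P(Cohort=C5 | Grade=F) = 0.10/0.22 = 0.4545.
P(Grade=C) = 0.06 + 0.05 + 0.03 = 0.14; P(Cohort=C5 | Grade=C) = 0.03/0.14 = 0.2143.
Difference = 0.240.

0.240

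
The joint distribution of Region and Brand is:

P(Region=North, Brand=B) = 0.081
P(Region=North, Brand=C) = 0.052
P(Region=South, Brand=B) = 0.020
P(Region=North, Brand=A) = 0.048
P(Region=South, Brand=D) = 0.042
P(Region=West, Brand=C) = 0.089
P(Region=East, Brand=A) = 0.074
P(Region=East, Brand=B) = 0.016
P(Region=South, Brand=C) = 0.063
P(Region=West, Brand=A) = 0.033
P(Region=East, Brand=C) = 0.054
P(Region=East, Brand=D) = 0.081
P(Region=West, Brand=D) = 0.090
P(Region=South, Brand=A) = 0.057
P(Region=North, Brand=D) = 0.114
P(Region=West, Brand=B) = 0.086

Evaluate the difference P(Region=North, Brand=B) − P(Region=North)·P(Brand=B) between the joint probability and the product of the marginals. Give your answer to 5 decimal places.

P(Region=North) = 0.048 + 0.081 + 0.052 + 0.114 = 0.295.
P(Brand=B) = 0.081 + 0.020 + 0.016 + 0.086 = 0.203.
P(Region=North, Brand=B) − P(Region=North)P(Brand=B) = 0.081 − 0.295×0.203 = 0.02112.

0.02112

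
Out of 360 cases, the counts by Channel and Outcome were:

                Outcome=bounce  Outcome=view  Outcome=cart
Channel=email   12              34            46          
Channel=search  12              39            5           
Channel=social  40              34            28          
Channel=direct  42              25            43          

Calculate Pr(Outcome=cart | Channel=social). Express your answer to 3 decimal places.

0.275

Total with Channel=social: 40 + 34 + 28 = 102.
P(Outcome=cart | Channel=social) = 28/102 = 0.275.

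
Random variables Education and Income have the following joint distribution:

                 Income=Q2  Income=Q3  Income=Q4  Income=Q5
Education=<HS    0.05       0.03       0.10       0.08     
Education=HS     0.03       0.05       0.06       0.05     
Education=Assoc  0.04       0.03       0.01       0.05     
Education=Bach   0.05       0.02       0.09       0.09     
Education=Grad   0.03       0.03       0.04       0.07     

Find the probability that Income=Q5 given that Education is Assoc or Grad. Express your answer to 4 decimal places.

P(Education=Assoc) = 0.04 + 0.03 + 0.01 + 0.05 = 0.13.
P(Education=Grad) = 0.03 + 0.03 + 0.04 + 0.07 = 0.17.
P(Education ∈ {Assoc, Grad}) = 0.13 + 0.17 = 0.30; P(Income=Q5, Education ∈ {Assoc, Grad}) = 0.05 + 0.07 = 0.12.
P(Income=Q5 | Education ∈ {Assoc, Grad}) = 0.12/0.30 = 0.4000.

0.4000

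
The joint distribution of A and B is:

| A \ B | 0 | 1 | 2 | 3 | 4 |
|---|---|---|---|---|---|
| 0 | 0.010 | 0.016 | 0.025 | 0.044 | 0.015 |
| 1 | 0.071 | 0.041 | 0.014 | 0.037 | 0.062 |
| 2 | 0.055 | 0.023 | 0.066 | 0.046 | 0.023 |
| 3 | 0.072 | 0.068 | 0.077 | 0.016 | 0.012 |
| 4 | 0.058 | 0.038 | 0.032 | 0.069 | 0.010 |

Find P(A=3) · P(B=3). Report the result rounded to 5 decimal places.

0.05194

P(A=3) = 0.072 + 0.068 + 0.077 + 0.016 + 0.012 = 0.245.
P(B=3) = 0.044 + 0.037 + 0.046 + 0.016 + 0.069 = 0.212.
Product: 0.245 × 0.212 = 0.05194.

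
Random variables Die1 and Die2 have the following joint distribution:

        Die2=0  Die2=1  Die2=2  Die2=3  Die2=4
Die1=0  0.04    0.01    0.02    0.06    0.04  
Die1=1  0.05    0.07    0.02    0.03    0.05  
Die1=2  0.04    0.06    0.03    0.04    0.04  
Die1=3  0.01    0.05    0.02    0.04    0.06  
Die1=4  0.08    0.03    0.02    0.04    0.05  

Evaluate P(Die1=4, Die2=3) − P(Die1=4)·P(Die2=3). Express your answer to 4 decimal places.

P(Die1=4) = 0.08 + 0.03 + 0.02 + 0.04 + 0.05 = 0.22.
P(Die2=3) = 0.06 + 0.03 + 0.04 + 0.04 + 0.04 = 0.21.
P(Die1=4, Die2=3) − P(Die1=4)P(Die2=3) = 0.04 − 0.22×0.21 = -0.0062.

-0.0062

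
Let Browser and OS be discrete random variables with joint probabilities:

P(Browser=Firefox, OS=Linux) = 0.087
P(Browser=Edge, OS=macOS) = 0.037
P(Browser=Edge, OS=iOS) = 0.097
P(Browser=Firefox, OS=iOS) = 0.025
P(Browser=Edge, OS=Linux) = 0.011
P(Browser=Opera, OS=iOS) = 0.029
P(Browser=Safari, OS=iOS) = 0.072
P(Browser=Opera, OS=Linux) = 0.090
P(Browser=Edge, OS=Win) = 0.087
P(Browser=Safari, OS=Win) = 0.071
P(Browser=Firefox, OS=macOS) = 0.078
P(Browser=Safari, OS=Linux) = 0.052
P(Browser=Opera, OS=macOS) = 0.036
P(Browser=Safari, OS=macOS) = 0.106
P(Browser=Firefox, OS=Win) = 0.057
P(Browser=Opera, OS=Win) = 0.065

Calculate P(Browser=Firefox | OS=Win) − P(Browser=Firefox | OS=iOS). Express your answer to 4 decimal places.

P(OS=Win) = 0.057 + 0.071 + 0.087 + 0.065 = 0.280; P(Browser=Firefox | OS=Win) = 0.057/0.280 = 0.20357.
P(OS=iOS) = 0.025 + 0.072 + 0.097 + 0.029 = 0.223; P(Browser=Firefox | OS=iOS) = 0.025/0.223 = 0.11211.
Difference = 0.0915.

0.0915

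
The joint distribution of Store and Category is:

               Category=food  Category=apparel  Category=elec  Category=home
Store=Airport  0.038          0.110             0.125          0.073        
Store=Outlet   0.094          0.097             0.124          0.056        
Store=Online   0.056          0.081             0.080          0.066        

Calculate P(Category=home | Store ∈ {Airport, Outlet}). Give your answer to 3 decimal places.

0.180

P(Store=Airport) = 0.038 + 0.110 + 0.125 + 0.073 = 0.346.
P(Store=Outlet) = 0.094 + 0.097 + 0.124 + 0.056 = 0.371.
P(Store ∈ {Airport, Outlet}) = 0.346 + 0.371 = 0.717; P(Category=home, Store ∈ {Airport, Outlet}) = 0.073 + 0.056 = 0.129.
P(Category=home | Store ∈ {Airport, Outlet}) = 0.129/0.717 = 0.180.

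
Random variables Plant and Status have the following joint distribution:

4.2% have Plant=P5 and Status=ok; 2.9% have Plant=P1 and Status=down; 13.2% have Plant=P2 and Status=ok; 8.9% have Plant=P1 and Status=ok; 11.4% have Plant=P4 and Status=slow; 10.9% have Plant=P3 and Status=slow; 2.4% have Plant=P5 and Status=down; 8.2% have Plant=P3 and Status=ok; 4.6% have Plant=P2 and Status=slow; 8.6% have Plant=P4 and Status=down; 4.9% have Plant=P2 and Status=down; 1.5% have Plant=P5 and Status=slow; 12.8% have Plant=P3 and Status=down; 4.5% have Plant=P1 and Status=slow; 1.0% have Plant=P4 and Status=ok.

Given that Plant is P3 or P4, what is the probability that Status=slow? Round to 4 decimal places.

0.4216

P(Plant=P3) = 0.082 + 0.109 + 0.128 = 0.319.
P(Plant=P4) = 0.010 + 0.114 + 0.086 = 0.210.
P(Plant ∈ {P3, P4}) = 0.319 + 0.210 = 0.529; P(Status=slow, Plant ∈ {P3, P4}) = 0.109 + 0.114 = 0.223.
P(Status=slow | Plant ∈ {P3, P4}) = 0.223/0.529 = 0.4216.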